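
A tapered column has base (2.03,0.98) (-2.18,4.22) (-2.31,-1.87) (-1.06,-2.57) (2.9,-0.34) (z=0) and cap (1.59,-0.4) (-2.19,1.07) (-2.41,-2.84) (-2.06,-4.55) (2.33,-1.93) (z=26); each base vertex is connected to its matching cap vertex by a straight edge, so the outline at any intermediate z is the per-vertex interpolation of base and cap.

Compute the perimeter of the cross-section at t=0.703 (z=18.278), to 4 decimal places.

Perimeter at t=0.703: 17.0935

Cross-section at t=0.703: each vertex is (1-t)·p0[i] + t·p1[i].
  v1: (1-0.703)·(2.03,0.98) + 0.703·(1.59,-0.4) = (1.7207,0.0099)
  v2: (1-0.703)·(-2.18,4.22) + 0.703·(-2.19,1.07) = (-2.1870,2.0056)
  v3: (1-0.703)·(-2.31,-1.87) + 0.703·(-2.41,-2.84) = (-2.3803,-2.5519)
  v4: (1-0.703)·(-1.06,-2.57) + 0.703·(-2.06,-4.55) = (-1.7630,-3.9619)
  v5: (1-0.703)·(2.9,-0.34) + 0.703·(2.33,-1.93) = (2.4993,-1.4578)
Perimeter = Σ |v_{i+1} − v_i|:
  edge 1→2: √(-3.9077² + 1.9957²) = 4.3878 (running 4.3878)
  edge 2→3: √(-0.1933² + -4.5575²) = 4.5616 (running 8.9494)
  edge 3→4: √(0.6173² + -1.4100²) = 1.5392 (running 10.4886)
  edge 4→5: √(4.2623² + 2.5042²) = 4.9435 (running 15.4321)
  edge 5→1: √(-0.7786² + 1.4676²) = 1.6614 (running 17.0935)
Perimeter = 17.0935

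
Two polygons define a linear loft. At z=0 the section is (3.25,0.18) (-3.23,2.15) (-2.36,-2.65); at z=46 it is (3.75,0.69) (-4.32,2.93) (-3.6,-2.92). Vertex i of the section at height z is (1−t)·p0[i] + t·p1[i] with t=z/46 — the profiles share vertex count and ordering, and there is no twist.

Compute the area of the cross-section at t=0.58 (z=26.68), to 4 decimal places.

Cross-section at t=0.58: each vertex is (1-t)·p0[i] + t·p1[i].
  v1: (1-0.58)·(3.25,0.18) + 0.58·(3.75,0.69) = (3.5400,0.4758)
  v2: (1-0.58)·(-3.23,2.15) + 0.58·(-4.32,2.93) = (-3.8622,2.6024)
  v3: (1-0.58)·(-2.36,-2.65) + 0.58·(-3.6,-2.92) = (-3.0792,-2.8066)
Shoelace sum Σ(x_i·y_{i+1} − x_{i+1}·y_i):
  i=1: 3.5400·2.6024 − -3.8622·0.4758 = +11.0501 (running +11.0501)
  i=2: -3.8622·-2.8066 − -3.0792·2.6024 = +18.8530 (running +29.9031)
  i=3: -3.0792·0.4758 − 3.5400·-2.8066 = +8.4703 (running +38.3734)
Area = |Σ|/2 = |38.3734|/2 = 19.1867

Area at t=0.58: 19.1867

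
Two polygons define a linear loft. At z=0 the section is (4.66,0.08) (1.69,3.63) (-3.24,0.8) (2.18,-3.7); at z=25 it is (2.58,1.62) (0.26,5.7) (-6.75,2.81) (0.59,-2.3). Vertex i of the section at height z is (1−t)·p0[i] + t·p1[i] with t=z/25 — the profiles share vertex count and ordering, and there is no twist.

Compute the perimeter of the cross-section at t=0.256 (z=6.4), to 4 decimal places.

Cross-section at t=0.256: each vertex is (1-t)·p0[i] + t·p1[i].
  v1: (1-0.256)·(4.66,0.08) + 0.256·(2.58,1.62) = (4.1275,0.4742)
  v2: (1-0.256)·(1.69,3.63) + 0.256·(0.26,5.7) = (1.3239,4.1599)
  v3: (1-0.256)·(-3.24,0.8) + 0.256·(-6.75,2.81) = (-4.1386,1.3146)
  v4: (1-0.256)·(2.18,-3.7) + 0.256·(0.59,-2.3) = (1.7730,-3.3416)
Perimeter = Σ |v_{i+1} − v_i|:
  edge 1→2: √(-2.8036² + 3.6857²) = 4.6308 (running 4.6308)
  edge 2→3: √(-5.4625² + -2.8454²) = 6.1591 (running 10.7899)
  edge 3→4: √(5.9115² + -4.6562²) = 7.5250 (running 18.3149)
  edge 4→1: √(2.3546² + 3.8158²) = 4.4838 (running 22.7988)
Perimeter = 22.7988

Perimeter at t=0.256: 22.7988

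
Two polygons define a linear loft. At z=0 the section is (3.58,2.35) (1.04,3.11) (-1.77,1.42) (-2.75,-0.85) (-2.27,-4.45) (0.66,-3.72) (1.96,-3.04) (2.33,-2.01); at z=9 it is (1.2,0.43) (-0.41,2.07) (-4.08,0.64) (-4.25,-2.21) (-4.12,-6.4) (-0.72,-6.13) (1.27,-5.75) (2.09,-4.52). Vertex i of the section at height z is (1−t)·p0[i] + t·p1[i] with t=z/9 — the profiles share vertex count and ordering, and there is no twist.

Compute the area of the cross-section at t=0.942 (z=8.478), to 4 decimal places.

Cross-section at t=0.942: each vertex is (1-t)·p0[i] + t·p1[i].
  v1: (1-0.942)·(3.58,2.35) + 0.942·(1.2,0.43) = (1.3380,0.5414)
  v2: (1-0.942)·(1.04,3.11) + 0.942·(-0.41,2.07) = (-0.3259,2.1303)
  v3: (1-0.942)·(-1.77,1.42) + 0.942·(-4.08,0.64) = (-3.9460,0.6852)
  v4: (1-0.942)·(-2.75,-0.85) + 0.942·(-4.25,-2.21) = (-4.1630,-2.1311)
  v5: (1-0.942)·(-2.27,-4.45) + 0.942·(-4.12,-6.4) = (-4.0127,-6.2869)
  v6: (1-0.942)·(0.66,-3.72) + 0.942·(-0.72,-6.13) = (-0.6400,-5.9902)
  v7: (1-0.942)·(1.96,-3.04) + 0.942·(1.27,-5.75) = (1.3100,-5.5928)
  v8: (1-0.942)·(2.33,-2.01) + 0.942·(2.09,-4.52) = (2.1039,-4.3744)
Shoelace sum Σ(x_i·y_{i+1} − x_{i+1}·y_i):
  i=1: 1.3380·2.1303 − -0.3259·0.5414 = +3.0269 (running +3.0269)
  i=2: -0.3259·0.6852 − -3.9460·2.1303 = +8.1830 (running +11.2098)
  i=3: -3.9460·-2.1311 − -4.1630·0.6852 = +11.2621 (running +22.4719)
  i=4: -4.1630·-6.2869 − -4.0127·-2.1311 = +17.6208 (running +40.0928)
  i=5: -4.0127·-5.9902 − -0.6400·-6.2869 = +20.0136 (running +60.1064)
  i=6: -0.6400·-5.5928 − 1.3100·-5.9902 = +11.4265 (running +71.5328)
  i=7: 1.3100·-4.3744 − 2.1039·-5.5928 = +6.0363 (running +77.5691)
  i=8: 2.1039·0.5414 − 1.3380·-4.3744 = +6.9921 (running +84.5612)
Area = |Σ|/2 = |84.5612|/2 = 42.2806

Area at t=0.942: 42.2806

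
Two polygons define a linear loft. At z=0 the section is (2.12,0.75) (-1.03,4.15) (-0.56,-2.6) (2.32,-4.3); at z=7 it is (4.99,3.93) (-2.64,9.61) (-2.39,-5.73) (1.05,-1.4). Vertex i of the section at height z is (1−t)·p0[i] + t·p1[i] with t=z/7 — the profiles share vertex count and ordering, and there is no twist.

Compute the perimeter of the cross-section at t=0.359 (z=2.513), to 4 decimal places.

Perimeter at t=0.359: 24.6252

Cross-section at t=0.359: each vertex is (1-t)·p0[i] + t·p1[i].
  v1: (1-0.359)·(2.12,0.75) + 0.359·(4.99,3.93) = (3.1503,1.8916)
  v2: (1-0.359)·(-1.03,4.15) + 0.359·(-2.64,9.61) = (-1.6080,6.1101)
  v3: (1-0.359)·(-0.56,-2.6) + 0.359·(-2.39,-5.73) = (-1.2170,-3.7237)
  v4: (1-0.359)·(2.32,-4.3) + 0.359·(1.05,-1.4) = (1.8641,-3.2589)
Perimeter = Σ |v_{i+1} − v_i|:
  edge 1→2: √(-4.7583² + 4.2185²) = 6.3591 (running 6.3591)
  edge 2→3: √(0.3910² + -9.8338²) = 9.8416 (running 16.2006)
  edge 3→4: √(3.0810² + 0.4648²) = 3.1159 (running 19.3165)
  edge 4→1: √(1.2863² + 5.1505²) = 5.3087 (running 24.6252)
Perimeter = 24.6252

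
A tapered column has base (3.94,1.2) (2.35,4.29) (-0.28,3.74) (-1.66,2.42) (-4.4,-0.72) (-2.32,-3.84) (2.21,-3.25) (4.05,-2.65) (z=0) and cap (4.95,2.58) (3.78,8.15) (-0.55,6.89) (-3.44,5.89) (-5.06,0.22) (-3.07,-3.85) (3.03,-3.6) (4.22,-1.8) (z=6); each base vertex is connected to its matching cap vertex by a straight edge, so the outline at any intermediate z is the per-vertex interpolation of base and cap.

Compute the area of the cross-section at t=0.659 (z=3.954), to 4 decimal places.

Cross-section at t=0.659: each vertex is (1-t)·p0[i] + t·p1[i].
  v1: (1-0.659)·(3.94,1.2) + 0.659·(4.95,2.58) = (4.6056,2.1094)
  v2: (1-0.659)·(2.35,4.29) + 0.659·(3.78,8.15) = (3.2924,6.8337)
  v3: (1-0.659)·(-0.28,3.74) + 0.659·(-0.55,6.89) = (-0.4579,5.8159)
  v4: (1-0.659)·(-1.66,2.42) + 0.659·(-3.44,5.89) = (-2.8330,4.7067)
  v5: (1-0.659)·(-4.4,-0.72) + 0.659·(-5.06,0.22) = (-4.8349,-0.1005)
  v6: (1-0.659)·(-2.32,-3.84) + 0.659·(-3.07,-3.85) = (-2.8142,-3.8466)
  v7: (1-0.659)·(2.21,-3.25) + 0.659·(3.03,-3.6) = (2.7504,-3.4807)
  v8: (1-0.659)·(4.05,-2.65) + 0.659·(4.22,-1.8) = (4.1620,-2.0899)
Shoelace sum Σ(x_i·y_{i+1} − x_{i+1}·y_i):
  i=1: 4.6056·6.8337 − 3.2924·2.1094 = +24.5284 (running +24.5284)
  i=2: 3.2924·5.8159 − -0.4579·6.8337 = +22.2773 (running +46.8057)
  i=3: -0.4579·4.7067 − -2.8330·5.8159 = +14.3211 (running +61.1268)
  i=4: -2.8330·-0.1005 − -4.8349·4.7067 = +23.0416 (running +84.1684)
  i=5: -4.8349·-3.8466 − -2.8142·-0.1005 = +18.3151 (running +102.4835)
  i=6: -2.8142·-3.4807 − 2.7504·-3.8466 = +20.3750 (running +122.8585)
  i=7: 2.7504·-2.0899 − 4.1620·-3.4807 = +8.7387 (running +131.5972)
  i=8: 4.1620·2.1094 − 4.6056·-2.0899 = +18.4045 (running +150.0016)
Area = |Σ|/2 = |150.0016|/2 = 75.0008

Area at t=0.659: 75.0008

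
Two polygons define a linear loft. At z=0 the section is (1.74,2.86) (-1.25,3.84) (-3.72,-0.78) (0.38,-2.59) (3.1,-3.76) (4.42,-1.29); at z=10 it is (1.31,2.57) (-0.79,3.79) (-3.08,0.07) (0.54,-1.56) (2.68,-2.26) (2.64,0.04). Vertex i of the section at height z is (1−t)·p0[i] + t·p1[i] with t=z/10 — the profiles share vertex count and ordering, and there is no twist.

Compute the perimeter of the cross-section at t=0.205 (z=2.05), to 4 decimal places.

Cross-section at t=0.205: each vertex is (1-t)·p0[i] + t·p1[i].
  v1: (1-0.205)·(1.74,2.86) + 0.205·(1.31,2.57) = (1.6519,2.8005)
  v2: (1-0.205)·(-1.25,3.84) + 0.205·(-0.79,3.79) = (-1.1557,3.8297)
  v3: (1-0.205)·(-3.72,-0.78) + 0.205·(-3.08,0.07) = (-3.5888,-0.6058)
  v4: (1-0.205)·(0.38,-2.59) + 0.205·(0.54,-1.56) = (0.4128,-2.3788)
  v5: (1-0.205)·(3.1,-3.76) + 0.205·(2.68,-2.26) = (3.0139,-3.4525)
  v6: (1-0.205)·(4.42,-1.29) + 0.205·(2.64,0.04) = (4.0551,-1.0174)
Perimeter = Σ |v_{i+1} − v_i|:
  edge 1→2: √(-2.8075² + 1.0292²) = 2.9902 (running 2.9902)
  edge 2→3: √(-2.4331² + -4.4355²) = 5.0590 (running 8.0493)
  edge 3→4: √(4.0016² + -1.7731²) = 4.3768 (running 12.4261)
  edge 4→5: √(2.6011² + -1.0736²) = 2.8140 (running 15.2401)
  edge 5→6: √(1.0412² + 2.4351²) = 2.6484 (running 17.8885)
  edge 6→1: √(-2.4033² + 3.8179²) = 4.5113 (running 22.3998)
Perimeter = 22.3998

Perimeter at t=0.205: 22.3998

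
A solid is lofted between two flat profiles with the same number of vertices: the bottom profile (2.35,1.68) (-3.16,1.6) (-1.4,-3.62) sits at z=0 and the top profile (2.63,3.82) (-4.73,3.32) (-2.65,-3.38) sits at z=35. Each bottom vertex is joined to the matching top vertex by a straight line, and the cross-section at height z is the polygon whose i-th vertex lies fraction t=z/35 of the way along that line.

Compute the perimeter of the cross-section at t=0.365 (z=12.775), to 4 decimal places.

Perimeter at t=0.365: 19.6293

Cross-section at t=0.365: each vertex is (1-t)·p0[i] + t·p1[i].
  v1: (1-0.365)·(2.35,1.68) + 0.365·(2.63,3.82) = (2.4522,2.4611)
  v2: (1-0.365)·(-3.16,1.6) + 0.365·(-4.73,3.32) = (-3.7331,2.2278)
  v3: (1-0.365)·(-1.4,-3.62) + 0.365·(-2.65,-3.38) = (-1.8562,-3.5324)
Perimeter = Σ |v_{i+1} − v_i|:
  edge 1→2: √(-6.1852² + -0.2333²) = 6.1896 (running 6.1896)
  edge 2→3: √(1.8768² + -5.7602²) = 6.0582 (running 12.2479)
  edge 3→1: √(4.3084² + 5.9935²) = 7.3814 (running 19.6293)
Perimeter = 19.6293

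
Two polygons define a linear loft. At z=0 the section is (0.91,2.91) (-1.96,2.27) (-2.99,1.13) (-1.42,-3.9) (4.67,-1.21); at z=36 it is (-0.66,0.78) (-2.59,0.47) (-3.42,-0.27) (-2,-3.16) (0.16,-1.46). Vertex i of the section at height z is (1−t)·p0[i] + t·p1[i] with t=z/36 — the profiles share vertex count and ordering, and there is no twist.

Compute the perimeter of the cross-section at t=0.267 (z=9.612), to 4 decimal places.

Perimeter at t=0.267: 19.0901

Cross-section at t=0.267: each vertex is (1-t)·p0[i] + t·p1[i].
  v1: (1-0.267)·(0.91,2.91) + 0.267·(-0.66,0.78) = (0.4908,2.3413)
  v2: (1-0.267)·(-1.96,2.27) + 0.267·(-2.59,0.47) = (-2.1282,1.7894)
  v3: (1-0.267)·(-2.99,1.13) + 0.267·(-3.42,-0.27) = (-3.1048,0.7562)
  v4: (1-0.267)·(-1.42,-3.9) + 0.267·(-2,-3.16) = (-1.5749,-3.7024)
  v5: (1-0.267)·(4.67,-1.21) + 0.267·(0.16,-1.46) = (3.4658,-1.2768)
Perimeter = Σ |v_{i+1} − v_i|:
  edge 1→2: √(-2.6190² + -0.5519²) = 2.6765 (running 2.6765)
  edge 2→3: √(-0.9766² + -1.0332²) = 1.4217 (running 4.0982)
  edge 3→4: √(1.5300² + -4.4586²) = 4.7138 (running 8.8121)
  edge 4→5: √(5.0407² + 2.4257²) = 5.5940 (running 14.4060)
  edge 5→1: √(-2.9750² + 3.6180²) = 4.6841 (running 19.0901)
Perimeter = 19.0901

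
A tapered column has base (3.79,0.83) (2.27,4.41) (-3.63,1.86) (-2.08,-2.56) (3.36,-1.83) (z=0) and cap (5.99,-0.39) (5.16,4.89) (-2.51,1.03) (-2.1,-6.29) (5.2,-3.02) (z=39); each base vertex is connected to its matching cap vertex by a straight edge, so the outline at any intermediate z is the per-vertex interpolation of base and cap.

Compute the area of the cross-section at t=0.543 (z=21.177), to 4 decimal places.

Area at t=0.543: 48.6022

Cross-section at t=0.543: each vertex is (1-t)·p0[i] + t·p1[i].
  v1: (1-0.543)·(3.79,0.83) + 0.543·(5.99,-0.39) = (4.9846,0.1675)
  v2: (1-0.543)·(2.27,4.41) + 0.543·(5.16,4.89) = (3.8393,4.6706)
  v3: (1-0.543)·(-3.63,1.86) + 0.543·(-2.51,1.03) = (-3.0218,1.4093)
  v4: (1-0.543)·(-2.08,-2.56) + 0.543·(-2.1,-6.29) = (-2.0909,-4.5854)
  v5: (1-0.543)·(3.36,-1.83) + 0.543·(5.2,-3.02) = (4.3591,-2.4762)
Shoelace sum Σ(x_i·y_{i+1} − x_{i+1}·y_i):
  i=1: 4.9846·4.6706 − 3.8393·0.1675 = +22.6380 (running +22.6380)
  i=2: 3.8393·1.4093 − -3.0218·4.6706 = +19.5246 (running +42.1627)
  i=3: -3.0218·-4.5854 − -2.0909·1.4093 = +16.8030 (running +58.9657)
  i=4: -2.0909·-2.4762 − 4.3591·-4.5854 = +25.1656 (running +84.1313)
  i=5: 4.3591·0.1675 − 4.9846·-2.4762 = +13.0730 (running +97.2043)
Area = |Σ|/2 = |97.2043|/2 = 48.6022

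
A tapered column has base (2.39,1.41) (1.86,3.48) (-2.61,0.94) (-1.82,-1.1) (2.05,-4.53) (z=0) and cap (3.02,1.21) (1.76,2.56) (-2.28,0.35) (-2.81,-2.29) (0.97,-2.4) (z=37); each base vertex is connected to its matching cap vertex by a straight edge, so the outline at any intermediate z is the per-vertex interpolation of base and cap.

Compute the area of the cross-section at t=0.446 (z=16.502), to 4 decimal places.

Cross-section at t=0.446: each vertex is (1-t)·p0[i] + t·p1[i].
  v1: (1-0.446)·(2.39,1.41) + 0.446·(3.02,1.21) = (2.6710,1.3208)
  v2: (1-0.446)·(1.86,3.48) + 0.446·(1.76,2.56) = (1.8154,3.0697)
  v3: (1-0.446)·(-2.61,0.94) + 0.446·(-2.28,0.35) = (-2.4628,0.6769)
  v4: (1-0.446)·(-1.82,-1.1) + 0.446·(-2.81,-2.29) = (-2.2615,-1.6307)
  v5: (1-0.446)·(2.05,-4.53) + 0.446·(0.97,-2.4) = (1.5683,-3.5800)
Shoelace sum Σ(x_i·y_{i+1} − x_{i+1}·y_i):
  i=1: 2.6710·3.0697 − 1.8154·1.3208 = +5.8013 (running +5.8013)
  i=2: 1.8154·0.6769 − -2.4628·3.0697 = +8.7888 (running +14.5901)
  i=3: -2.4628·-1.6307 − -2.2615·0.6769 = +5.5470 (running +20.1371)
  i=4: -2.2615·-3.5800 − 1.5683·-1.6307 = +10.6539 (running +30.7910)
  i=5: 1.5683·1.3208 − 2.6710·-3.5800 = +11.6336 (running +42.4246)
Area = |Σ|/2 = |42.4246|/2 = 21.2123

Area at t=0.446: 21.2123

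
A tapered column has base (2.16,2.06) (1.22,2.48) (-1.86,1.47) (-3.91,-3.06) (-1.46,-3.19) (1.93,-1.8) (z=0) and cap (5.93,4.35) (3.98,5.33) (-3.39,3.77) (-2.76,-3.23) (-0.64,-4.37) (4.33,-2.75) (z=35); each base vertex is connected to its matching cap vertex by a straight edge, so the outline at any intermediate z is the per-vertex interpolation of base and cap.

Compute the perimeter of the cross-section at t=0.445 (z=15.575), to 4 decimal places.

Perimeter at t=0.445: 24.4802

Cross-section at t=0.445: each vertex is (1-t)·p0[i] + t·p1[i].
  v1: (1-0.445)·(2.16,2.06) + 0.445·(5.93,4.35) = (3.8376,3.0790)
  v2: (1-0.445)·(1.22,2.48) + 0.445·(3.98,5.33) = (2.4482,3.7483)
  v3: (1-0.445)·(-1.86,1.47) + 0.445·(-3.39,3.77) = (-2.5408,2.4935)
  v4: (1-0.445)·(-3.91,-3.06) + 0.445·(-2.76,-3.23) = (-3.3982,-3.1357)
  v5: (1-0.445)·(-1.46,-3.19) + 0.445·(-0.64,-4.37) = (-1.0951,-3.7151)
  v6: (1-0.445)·(1.93,-1.8) + 0.445·(4.33,-2.75) = (2.9980,-2.2228)
Perimeter = Σ |v_{i+1} − v_i|:
  edge 1→2: √(-1.3894² + 0.6692²) = 1.5422 (running 1.5422)
  edge 2→3: √(-4.9890² + -1.2548²) = 5.1444 (running 6.6866)
  edge 3→4: √(-0.8574² + -5.6292²) = 5.6941 (running 12.3807)
  edge 4→5: √(2.3032² + -0.5794²) = 2.3749 (running 14.7556)
  edge 5→6: √(4.0931² + 1.4923²) = 4.3567 (running 19.1123)
  edge 6→1: √(0.8396² + 5.3018²) = 5.3679 (running 24.4802)
Perimeter = 24.4802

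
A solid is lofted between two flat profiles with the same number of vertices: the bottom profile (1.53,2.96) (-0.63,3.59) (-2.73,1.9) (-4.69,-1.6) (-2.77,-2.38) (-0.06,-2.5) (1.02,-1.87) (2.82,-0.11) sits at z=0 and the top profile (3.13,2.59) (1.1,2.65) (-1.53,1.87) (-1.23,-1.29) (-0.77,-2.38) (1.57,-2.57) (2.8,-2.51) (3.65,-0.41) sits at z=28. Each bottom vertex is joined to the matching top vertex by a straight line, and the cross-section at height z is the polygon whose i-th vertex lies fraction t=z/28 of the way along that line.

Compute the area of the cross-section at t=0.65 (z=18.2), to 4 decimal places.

Cross-section at t=0.65: each vertex is (1-t)·p0[i] + t·p1[i].
  v1: (1-0.65)·(1.53,2.96) + 0.65·(3.13,2.59) = (2.5700,2.7195)
  v2: (1-0.65)·(-0.63,3.59) + 0.65·(1.1,2.65) = (0.4945,2.9790)
  v3: (1-0.65)·(-2.73,1.9) + 0.65·(-1.53,1.87) = (-1.9500,1.8805)
  v4: (1-0.65)·(-4.69,-1.6) + 0.65·(-1.23,-1.29) = (-2.4410,-1.3985)
  v5: (1-0.65)·(-2.77,-2.38) + 0.65·(-0.77,-2.38) = (-1.4700,-2.3800)
  v6: (1-0.65)·(-0.06,-2.5) + 0.65·(1.57,-2.57) = (0.9995,-2.5455)
  v7: (1-0.65)·(1.02,-1.87) + 0.65·(2.8,-2.51) = (2.1770,-2.2860)
  v8: (1-0.65)·(2.82,-0.11) + 0.65·(3.65,-0.41) = (3.3595,-0.3050)
Shoelace sum Σ(x_i·y_{i+1} − x_{i+1}·y_i):
  i=1: 2.5700·2.9790 − 0.4945·2.7195 = +6.3112 (running +6.3112)
  i=2: 0.4945·1.8805 − -1.9500·2.9790 = +6.7390 (running +13.0502)
  i=3: -1.9500·-1.3985 − -2.4410·1.8805 = +7.3174 (running +20.3676)
  i=4: -2.4410·-2.3800 − -1.4700·-1.3985 = +3.7538 (running +24.1214)
  i=5: -1.4700·-2.5455 − 0.9995·-2.3800 = +6.1207 (running +30.2420)
  i=6: 0.9995·-2.2860 − 2.1770·-2.5455 = +3.2567 (running +33.4987)
  i=7: 2.1770·-0.3050 − 3.3595·-2.2860 = +7.0158 (running +40.5146)
  i=8: 3.3595·2.7195 − 2.5700·-0.3050 = +9.9200 (running +50.4346)
Area = |Σ|/2 = |50.4346|/2 = 25.2173

Area at t=0.65: 25.2173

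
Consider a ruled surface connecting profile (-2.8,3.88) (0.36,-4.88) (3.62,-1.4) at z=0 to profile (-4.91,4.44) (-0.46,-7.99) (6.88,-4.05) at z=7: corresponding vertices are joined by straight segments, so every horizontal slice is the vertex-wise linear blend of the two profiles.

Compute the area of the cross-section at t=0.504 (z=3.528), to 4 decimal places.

Area at t=0.504: 35.2736

Cross-section at t=0.504: each vertex is (1-t)·p0[i] + t·p1[i].
  v1: (1-0.504)·(-2.8,3.88) + 0.504·(-4.91,4.44) = (-3.8634,4.1622)
  v2: (1-0.504)·(0.36,-4.88) + 0.504·(-0.46,-7.99) = (-0.0533,-6.4474)
  v3: (1-0.504)·(3.62,-1.4) + 0.504·(6.88,-4.05) = (5.2630,-2.7356)
Shoelace sum Σ(x_i·y_{i+1} − x_{i+1}·y_i):
  i=1: -3.8634·-6.4474 − -0.0533·4.1622 = +25.1311 (running +25.1311)
  i=2: -0.0533·-2.7356 − 5.2630·-6.4474 = +34.0789 (running +59.2099)
  i=3: 5.2630·4.1622 − -3.8634·-2.7356 = +11.3372 (running +70.5472)
Area = |Σ|/2 = |70.5472|/2 = 35.2736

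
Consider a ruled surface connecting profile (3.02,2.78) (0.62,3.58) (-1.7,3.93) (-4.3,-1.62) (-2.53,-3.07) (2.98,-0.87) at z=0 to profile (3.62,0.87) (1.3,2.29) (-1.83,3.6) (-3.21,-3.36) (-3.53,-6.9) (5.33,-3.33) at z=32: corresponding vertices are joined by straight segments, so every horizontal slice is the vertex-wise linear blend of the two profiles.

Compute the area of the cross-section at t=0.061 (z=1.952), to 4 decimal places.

Area at t=0.061: 35.4595

Cross-section at t=0.061: each vertex is (1-t)·p0[i] + t·p1[i].
  v1: (1-0.061)·(3.02,2.78) + 0.061·(3.62,0.87) = (3.0566,2.6635)
  v2: (1-0.061)·(0.62,3.58) + 0.061·(1.3,2.29) = (0.6615,3.5013)
  v3: (1-0.061)·(-1.7,3.93) + 0.061·(-1.83,3.6) = (-1.7079,3.9099)
  v4: (1-0.061)·(-4.3,-1.62) + 0.061·(-3.21,-3.36) = (-4.2335,-1.7261)
  v5: (1-0.061)·(-2.53,-3.07) + 0.061·(-3.53,-6.9) = (-2.5910,-3.3036)
  v6: (1-0.061)·(2.98,-0.87) + 0.061·(5.33,-3.33) = (3.1234,-1.0201)
Shoelace sum Σ(x_i·y_{i+1} − x_{i+1}·y_i):
  i=1: 3.0566·3.5013 − 0.6615·2.6635 = +8.9403 (running +8.9403)
  i=2: 0.6615·3.9099 − -1.7079·3.5013 = +8.5663 (running +17.5066)
  i=3: -1.7079·-1.7261 − -4.2335·3.9099 = +19.5006 (running +37.0072)
  i=4: -4.2335·-3.3036 − -2.5910·-1.7261 = +9.5135 (running +46.5207)
  i=5: -2.5910·-1.0201 − 3.1234·-3.3036 = +12.9614 (running +59.4820)
  i=6: 3.1234·2.6635 − 3.0566·-1.0201 = +11.4369 (running +70.9190)
Area = |Σ|/2 = |70.9190|/2 = 35.4595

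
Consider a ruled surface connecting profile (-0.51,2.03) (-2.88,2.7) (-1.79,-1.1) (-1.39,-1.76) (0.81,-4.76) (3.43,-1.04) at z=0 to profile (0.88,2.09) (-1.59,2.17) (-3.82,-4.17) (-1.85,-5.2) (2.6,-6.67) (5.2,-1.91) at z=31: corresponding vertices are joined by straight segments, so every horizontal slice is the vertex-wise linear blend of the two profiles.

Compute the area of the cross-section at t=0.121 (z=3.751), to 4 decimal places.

Area at t=0.121: 24.9099

Cross-section at t=0.121: each vertex is (1-t)·p0[i] + t·p1[i].
  v1: (1-0.121)·(-0.51,2.03) + 0.121·(0.88,2.09) = (-0.3418,2.0373)
  v2: (1-0.121)·(-2.88,2.7) + 0.121·(-1.59,2.17) = (-2.7239,2.6359)
  v3: (1-0.121)·(-1.79,-1.1) + 0.121·(-3.82,-4.17) = (-2.0356,-1.4715)
  v4: (1-0.121)·(-1.39,-1.76) + 0.121·(-1.85,-5.2) = (-1.4457,-2.1762)
  v5: (1-0.121)·(0.81,-4.76) + 0.121·(2.6,-6.67) = (1.0266,-4.9911)
  v6: (1-0.121)·(3.43,-1.04) + 0.121·(5.2,-1.91) = (3.6442,-1.1453)
Shoelace sum Σ(x_i·y_{i+1} − x_{i+1}·y_i):
  i=1: -0.3418·2.6359 − -2.7239·2.0373 = +4.6483 (running +4.6483)
  i=2: -2.7239·-1.4715 − -2.0356·2.6359 = +9.3738 (running +14.0222)
  i=3: -2.0356·-2.1762 − -1.4457·-1.4715 = +2.3028 (running +16.3249)
  i=4: -1.4457·-4.9911 − 1.0266·-2.1762 = +9.4496 (running +25.7745)
  i=5: 1.0266·-1.1453 − 3.6442·-4.9911 = +17.0127 (running +42.7872)
  i=6: 3.6442·2.0373 − -0.3418·-1.1453 = +7.0327 (running +49.8199)
Area = |Σ|/2 = |49.8199|/2 = 24.9099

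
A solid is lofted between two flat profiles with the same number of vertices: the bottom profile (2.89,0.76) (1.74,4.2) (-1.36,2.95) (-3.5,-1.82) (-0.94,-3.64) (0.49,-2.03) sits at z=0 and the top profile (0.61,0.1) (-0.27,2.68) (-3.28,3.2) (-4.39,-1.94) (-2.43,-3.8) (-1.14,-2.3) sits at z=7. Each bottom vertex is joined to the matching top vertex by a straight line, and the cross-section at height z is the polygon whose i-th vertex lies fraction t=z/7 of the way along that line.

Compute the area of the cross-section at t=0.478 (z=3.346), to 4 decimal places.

Area at t=0.478: 25.1364

Cross-section at t=0.478: each vertex is (1-t)·p0[i] + t·p1[i].
  v1: (1-0.478)·(2.89,0.76) + 0.478·(0.61,0.1) = (1.8002,0.4445)
  v2: (1-0.478)·(1.74,4.2) + 0.478·(-0.27,2.68) = (0.7792,3.4734)
  v3: (1-0.478)·(-1.36,2.95) + 0.478·(-3.28,3.2) = (-2.2778,3.0695)
  v4: (1-0.478)·(-3.5,-1.82) + 0.478·(-4.39,-1.94) = (-3.9254,-1.8774)
  v5: (1-0.478)·(-0.94,-3.64) + 0.478·(-2.43,-3.8) = (-1.6522,-3.7165)
  v6: (1-0.478)·(0.49,-2.03) + 0.478·(-1.14,-2.3) = (-0.2891,-2.1591)
Shoelace sum Σ(x_i·y_{i+1} − x_{i+1}·y_i):
  i=1: 1.8002·3.4734 − 0.7792·0.4445 = +5.9064 (running +5.9064)
  i=2: 0.7792·3.0695 − -2.2778·3.4734 = +10.3035 (running +16.2098)
  i=3: -2.2778·-1.8774 − -3.9254·3.0695 = +16.3253 (running +32.5351)
  i=4: -3.9254·-3.7165 − -1.6522·-1.8774 = +11.4869 (running +44.0220)
  i=5: -1.6522·-2.1591 − -0.2891·-3.7165 = +2.4927 (running +46.5147)
  i=6: -0.2891·0.4445 − 1.8002·-2.1591 = +3.7581 (running +50.2728)
Area = |Σ|/2 = |50.2728|/2 = 25.1364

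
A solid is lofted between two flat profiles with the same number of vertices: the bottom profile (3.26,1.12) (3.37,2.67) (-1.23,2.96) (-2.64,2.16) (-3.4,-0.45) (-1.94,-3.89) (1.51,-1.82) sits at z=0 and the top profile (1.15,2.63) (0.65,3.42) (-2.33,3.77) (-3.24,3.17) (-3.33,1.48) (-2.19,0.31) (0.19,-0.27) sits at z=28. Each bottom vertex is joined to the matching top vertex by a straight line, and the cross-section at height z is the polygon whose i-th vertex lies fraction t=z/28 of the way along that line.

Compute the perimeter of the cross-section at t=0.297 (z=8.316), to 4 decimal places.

Cross-section at t=0.297: each vertex is (1-t)·p0[i] + t·p1[i].
  v1: (1-0.297)·(3.26,1.12) + 0.297·(1.15,2.63) = (2.6333,1.5685)
  v2: (1-0.297)·(3.37,2.67) + 0.297·(0.65,3.42) = (2.5622,2.8927)
  v3: (1-0.297)·(-1.23,2.96) + 0.297·(-2.33,3.77) = (-1.5567,3.2006)
  v4: (1-0.297)·(-2.64,2.16) + 0.297·(-3.24,3.17) = (-2.8182,2.4600)
  v5: (1-0.297)·(-3.4,-0.45) + 0.297·(-3.33,1.48) = (-3.3792,0.1232)
  v6: (1-0.297)·(-1.94,-3.89) + 0.297·(-2.19,0.31) = (-2.0143,-2.6426)
  v7: (1-0.297)·(1.51,-1.82) + 0.297·(0.19,-0.27) = (1.1180,-1.3597)
Perimeter = Σ |v_{i+1} − v_i|:
  edge 1→2: √(-0.0712² + 1.3243²) = 1.3262 (running 1.3262)
  edge 2→3: √(-4.1189² + 0.3078²) = 4.1303 (running 5.4565)
  edge 3→4: √(-1.2615² + -0.7406²) = 1.4628 (running 6.9194)
  edge 4→5: √(-0.5610² + -2.3368²) = 2.4032 (running 9.3225)
  edge 5→6: √(1.3650² + -2.7658²) = 3.0843 (running 12.4068)
  edge 6→7: √(3.1322² + 1.2830²) = 3.3848 (running 15.7916)
  edge 7→1: √(1.5154² + 2.9281²) = 3.2970 (running 19.0886)
Perimeter = 19.0886

Perimeter at t=0.297: 19.0886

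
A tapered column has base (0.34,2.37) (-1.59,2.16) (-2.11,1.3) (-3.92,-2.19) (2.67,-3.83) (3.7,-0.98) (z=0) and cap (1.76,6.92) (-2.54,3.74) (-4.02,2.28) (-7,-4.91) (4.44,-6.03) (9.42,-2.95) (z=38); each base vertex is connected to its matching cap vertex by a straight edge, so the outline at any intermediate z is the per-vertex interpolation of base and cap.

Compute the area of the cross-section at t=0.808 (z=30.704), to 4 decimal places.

Area at t=0.808: 100.3076

Cross-section at t=0.808: each vertex is (1-t)·p0[i] + t·p1[i].
  v1: (1-0.808)·(0.34,2.37) + 0.808·(1.76,6.92) = (1.4874,6.0464)
  v2: (1-0.808)·(-1.59,2.16) + 0.808·(-2.54,3.74) = (-2.3576,3.4366)
  v3: (1-0.808)·(-2.11,1.3) + 0.808·(-4.02,2.28) = (-3.6533,2.0918)
  v4: (1-0.808)·(-3.92,-2.19) + 0.808·(-7,-4.91) = (-6.4086,-4.3878)
  v5: (1-0.808)·(2.67,-3.83) + 0.808·(4.44,-6.03) = (4.1002,-5.6076)
  v6: (1-0.808)·(3.7,-0.98) + 0.808·(9.42,-2.95) = (8.3218,-2.5718)
Shoelace sum Σ(x_i·y_{i+1} − x_{i+1}·y_i):
  i=1: 1.4874·3.4366 − -2.3576·6.0464 = +19.3665 (running +19.3665)
  i=2: -2.3576·2.0918 − -3.6533·3.4366 = +7.6233 (running +26.9898)
  i=3: -3.6533·-4.3878 − -6.4086·2.0918 = +29.4356 (running +56.4254)
  i=4: -6.4086·-5.6076 − 4.1002·-4.3878 = +53.9276 (running +110.3530)
  i=5: 4.1002·-2.5718 − 8.3218·-5.6076 = +36.1205 (running +146.4734)
  i=6: 8.3218·6.0464 − 1.4874·-2.5718 = +54.1418 (running +200.6153)
Area = |Σ|/2 = |200.6153|/2 = 100.3076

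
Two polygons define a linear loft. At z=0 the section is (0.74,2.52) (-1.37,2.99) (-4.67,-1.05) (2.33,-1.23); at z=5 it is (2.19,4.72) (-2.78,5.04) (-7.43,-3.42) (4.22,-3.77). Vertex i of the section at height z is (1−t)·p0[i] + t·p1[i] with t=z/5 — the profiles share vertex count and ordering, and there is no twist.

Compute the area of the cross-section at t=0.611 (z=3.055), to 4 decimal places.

Area at t=0.611: 46.2202

Cross-section at t=0.611: each vertex is (1-t)·p0[i] + t·p1[i].
  v1: (1-0.611)·(0.74,2.52) + 0.611·(2.19,4.72) = (1.6260,3.8642)
  v2: (1-0.611)·(-1.37,2.99) + 0.611·(-2.78,5.04) = (-2.2315,4.2425)
  v3: (1-0.611)·(-4.67,-1.05) + 0.611·(-7.43,-3.42) = (-6.3564,-2.4981)
  v4: (1-0.611)·(2.33,-1.23) + 0.611·(4.22,-3.77) = (3.4848,-2.7819)
Shoelace sum Σ(x_i·y_{i+1} − x_{i+1}·y_i):
  i=1: 1.6260·4.2425 − -2.2315·3.8642 = +15.5212 (running +15.5212)
  i=2: -2.2315·-2.4981 − -6.3564·4.2425 = +32.5416 (running +48.0628)
  i=3: -6.3564·-2.7819 − 3.4848·-2.4981 = +26.3883 (running +74.4511)
  i=4: 3.4848·3.8642 − 1.6260·-2.7819 = +17.9892 (running +92.4403)
Area = |Σ|/2 = |92.4403|/2 = 46.2202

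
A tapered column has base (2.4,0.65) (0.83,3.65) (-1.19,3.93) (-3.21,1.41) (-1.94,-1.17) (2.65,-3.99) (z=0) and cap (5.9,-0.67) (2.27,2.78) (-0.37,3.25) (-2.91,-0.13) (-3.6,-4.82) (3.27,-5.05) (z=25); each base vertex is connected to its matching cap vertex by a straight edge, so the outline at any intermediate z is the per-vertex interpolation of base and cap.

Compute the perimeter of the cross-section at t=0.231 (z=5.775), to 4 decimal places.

Perimeter at t=0.231: 22.7162

Cross-section at t=0.231: each vertex is (1-t)·p0[i] + t·p1[i].
  v1: (1-0.231)·(2.4,0.65) + 0.231·(5.9,-0.67) = (3.2085,0.3451)
  v2: (1-0.231)·(0.83,3.65) + 0.231·(2.27,2.78) = (1.1626,3.4490)
  v3: (1-0.231)·(-1.19,3.93) + 0.231·(-0.37,3.25) = (-1.0006,3.7729)
  v4: (1-0.231)·(-3.21,1.41) + 0.231·(-2.91,-0.13) = (-3.1407,1.0543)
  v5: (1-0.231)·(-1.94,-1.17) + 0.231·(-3.6,-4.82) = (-2.3235,-2.0131)
  v6: (1-0.231)·(2.65,-3.99) + 0.231·(3.27,-5.05) = (2.7932,-4.2349)
Perimeter = Σ |v_{i+1} − v_i|:
  edge 1→2: √(-2.0459² + 3.1039²) = 3.7175 (running 3.7175)
  edge 2→3: √(-2.1632² + 0.3239²) = 2.1873 (running 5.9049)
  edge 3→4: √(-2.1401² + -2.7187²) = 3.4599 (running 9.3648)
  edge 4→5: √(0.8172² + -3.0674²) = 3.1744 (running 12.5392)
  edge 5→6: √(5.1167² + -2.2217²) = 5.5782 (running 18.1174)
  edge 6→1: √(0.4153² + 4.5799²) = 4.5987 (running 22.7162)
Perimeter = 22.7162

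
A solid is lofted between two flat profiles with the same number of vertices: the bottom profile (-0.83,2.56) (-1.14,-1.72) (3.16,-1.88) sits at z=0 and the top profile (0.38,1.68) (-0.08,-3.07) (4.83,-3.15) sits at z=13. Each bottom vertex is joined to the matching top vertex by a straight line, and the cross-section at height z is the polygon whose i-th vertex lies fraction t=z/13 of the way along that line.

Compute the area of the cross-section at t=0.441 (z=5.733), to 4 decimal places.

Cross-section at t=0.441: each vertex is (1-t)·p0[i] + t·p1[i].
  v1: (1-0.441)·(-0.83,2.56) + 0.441·(0.38,1.68) = (-0.2964,2.1719)
  v2: (1-0.441)·(-1.14,-1.72) + 0.441·(-0.08,-3.07) = (-0.6725,-2.3153)
  v3: (1-0.441)·(3.16,-1.88) + 0.441·(4.83,-3.15) = (3.8965,-2.4401)
Shoelace sum Σ(x_i·y_{i+1} − x_{i+1}·y_i):
  i=1: -0.2964·-2.3153 − -0.6725·2.1719 = +2.1469 (running +2.1469)
  i=2: -0.6725·-2.4401 − 3.8965·-2.3153 = +10.6627 (running +12.8097)
  i=3: 3.8965·2.1719 − -0.2964·-2.4401 = +7.7396 (running +20.5493)
Area = |Σ|/2 = |20.5493|/2 = 10.2746

Area at t=0.441: 10.2746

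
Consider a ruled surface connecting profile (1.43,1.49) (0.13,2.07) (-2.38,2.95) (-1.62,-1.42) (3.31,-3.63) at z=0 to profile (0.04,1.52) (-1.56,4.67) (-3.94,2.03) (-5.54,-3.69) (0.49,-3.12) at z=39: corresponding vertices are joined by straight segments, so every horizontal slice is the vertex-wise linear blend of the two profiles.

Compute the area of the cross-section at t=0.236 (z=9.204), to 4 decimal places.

Area at t=0.236: 22.1304

Cross-section at t=0.236: each vertex is (1-t)·p0[i] + t·p1[i].
  v1: (1-0.236)·(1.43,1.49) + 0.236·(0.04,1.52) = (1.1020,1.4971)
  v2: (1-0.236)·(0.13,2.07) + 0.236·(-1.56,4.67) = (-0.2688,2.6836)
  v3: (1-0.236)·(-2.38,2.95) + 0.236·(-3.94,2.03) = (-2.7482,2.7329)
  v4: (1-0.236)·(-1.62,-1.42) + 0.236·(-5.54,-3.69) = (-2.5451,-1.9557)
  v5: (1-0.236)·(3.31,-3.63) + 0.236·(0.49,-3.12) = (2.6445,-3.5096)
Shoelace sum Σ(x_i·y_{i+1} − x_{i+1}·y_i):
  i=1: 1.1020·2.6836 − -0.2688·1.4971 = +3.3597 (running +3.3597)
  i=2: -0.2688·2.7329 − -2.7482·2.6836 = +6.6403 (running +9.9999)
  i=3: -2.7482·-1.9557 − -2.5451·2.7329 = +12.3301 (running +22.3301)
  i=4: -2.5451·-3.5096 − 2.6445·-1.9557 = +14.1043 (running +36.4344)
  i=5: 2.6445·1.4971 − 1.1020·-3.5096 = +7.8265 (running +44.2609)
Area = |Σ|/2 = |44.2609|/2 = 22.1304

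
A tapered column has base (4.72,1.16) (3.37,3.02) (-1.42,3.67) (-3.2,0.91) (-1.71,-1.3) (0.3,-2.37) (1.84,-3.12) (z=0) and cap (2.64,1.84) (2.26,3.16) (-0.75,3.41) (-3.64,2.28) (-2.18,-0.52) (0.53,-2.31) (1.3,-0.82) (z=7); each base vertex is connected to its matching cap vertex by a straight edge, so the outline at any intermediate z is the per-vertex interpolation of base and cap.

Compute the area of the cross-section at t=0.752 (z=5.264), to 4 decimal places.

Cross-section at t=0.752: each vertex is (1-t)·p0[i] + t·p1[i].
  v1: (1-0.752)·(4.72,1.16) + 0.752·(2.64,1.84) = (3.1558,1.6714)
  v2: (1-0.752)·(3.37,3.02) + 0.752·(2.26,3.16) = (2.5353,3.1253)
  v3: (1-0.752)·(-1.42,3.67) + 0.752·(-0.75,3.41) = (-0.9162,3.4745)
  v4: (1-0.752)·(-3.2,0.91) + 0.752·(-3.64,2.28) = (-3.5309,1.9402)
  v5: (1-0.752)·(-1.71,-1.3) + 0.752·(-2.18,-0.52) = (-2.0634,-0.7134)
  v6: (1-0.752)·(0.3,-2.37) + 0.752·(0.53,-2.31) = (0.4730,-2.3249)
  v7: (1-0.752)·(1.84,-3.12) + 0.752·(1.3,-0.82) = (1.4339,-1.3904)
Shoelace sum Σ(x_i·y_{i+1} − x_{i+1}·y_i):
  i=1: 3.1558·3.1253 − 2.5353·1.6714 = +5.6255 (running +5.6255)
  i=2: 2.5353·3.4745 − -0.9162·3.1253 = +11.6720 (running +17.2976)
  i=3: -0.9162·1.9402 − -3.5309·3.4745 = +10.4904 (running +27.7880)
  i=4: -3.5309·-0.7134 − -2.0634·1.9402 = +6.5226 (running +34.3106)
  i=5: -2.0634·-2.3249 − 0.4730·-0.7134 = +5.1347 (running +39.4453)
  i=6: 0.4730·-1.3904 − 1.4339·-2.3249 = +2.6761 (running +42.1214)
  i=7: 1.4339·1.6714 − 3.1558·-1.3904 = +6.7845 (running +48.9058)
Area = |Σ|/2 = |48.9058|/2 = 24.4529

Area at t=0.752: 24.4529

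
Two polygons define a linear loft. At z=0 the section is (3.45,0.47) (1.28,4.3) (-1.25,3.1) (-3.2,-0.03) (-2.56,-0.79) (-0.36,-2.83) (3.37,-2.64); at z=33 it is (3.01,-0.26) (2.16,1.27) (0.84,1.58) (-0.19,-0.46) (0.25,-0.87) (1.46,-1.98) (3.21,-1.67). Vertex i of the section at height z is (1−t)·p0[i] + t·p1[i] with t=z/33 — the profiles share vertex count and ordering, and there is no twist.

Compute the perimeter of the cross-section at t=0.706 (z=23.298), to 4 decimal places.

Cross-section at t=0.706: each vertex is (1-t)·p0[i] + t·p1[i].
  v1: (1-0.706)·(3.45,0.47) + 0.706·(3.01,-0.26) = (3.1394,-0.0454)
  v2: (1-0.706)·(1.28,4.3) + 0.706·(2.16,1.27) = (1.9013,2.1608)
  v3: (1-0.706)·(-1.25,3.1) + 0.706·(0.84,1.58) = (0.2255,2.0269)
  v4: (1-0.706)·(-3.2,-0.03) + 0.706·(-0.19,-0.46) = (-1.0749,-0.3336)
  v5: (1-0.706)·(-2.56,-0.79) + 0.706·(0.25,-0.87) = (-0.5761,-0.8465)
  v6: (1-0.706)·(-0.36,-2.83) + 0.706·(1.46,-1.98) = (0.9249,-2.2299)
  v7: (1-0.706)·(3.37,-2.64) + 0.706·(3.21,-1.67) = (3.2570,-1.9552)
Perimeter = Σ |v_{i+1} − v_i|:
  edge 1→2: √(-1.2381² + 2.2062²) = 2.5299 (running 2.5299)
  edge 2→3: √(-1.6757² + -0.1339²) = 1.6811 (running 4.2109)
  edge 3→4: √(-1.3005² + -2.3605²) = 2.6950 (running 6.9059)
  edge 4→5: √(0.4988² + -0.5129²) = 0.7154 (running 7.6214)
  edge 5→6: √(1.5011² + -1.3834²) = 2.0413 (running 9.6627)
  edge 6→7: √(2.3321² + 0.2747²) = 2.3482 (running 12.0110)
  edge 7→1: √(-0.1177² + 1.9098²) = 1.9134 (running 13.9244)
Perimeter = 13.9244

Perimeter at t=0.706: 13.9244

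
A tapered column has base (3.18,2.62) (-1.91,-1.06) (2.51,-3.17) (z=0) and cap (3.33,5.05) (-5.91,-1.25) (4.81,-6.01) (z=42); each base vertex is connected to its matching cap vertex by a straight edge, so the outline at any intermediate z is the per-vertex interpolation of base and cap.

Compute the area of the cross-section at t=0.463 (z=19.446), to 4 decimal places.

Cross-section at t=0.463: each vertex is (1-t)·p0[i] + t·p1[i].
  v1: (1-0.463)·(3.18,2.62) + 0.463·(3.33,5.05) = (3.2494,3.7451)
  v2: (1-0.463)·(-1.91,-1.06) + 0.463·(-5.91,-1.25) = (-3.7620,-1.1480)
  v3: (1-0.463)·(2.51,-3.17) + 0.463·(4.81,-6.01) = (3.5749,-4.4849)
Shoelace sum Σ(x_i·y_{i+1} − x_{i+1}·y_i):
  i=1: 3.2494·-1.1480 − -3.7620·3.7451 = +10.3588 (running +10.3588)
  i=2: -3.7620·-4.4849 − 3.5749·-1.1480 = +20.9761 (running +31.3349)
  i=3: 3.5749·3.7451 − 3.2494·-4.4849 = +27.9618 (running +59.2967)
Area = |Σ|/2 = |59.2967|/2 = 29.6484

Area at t=0.463: 29.6484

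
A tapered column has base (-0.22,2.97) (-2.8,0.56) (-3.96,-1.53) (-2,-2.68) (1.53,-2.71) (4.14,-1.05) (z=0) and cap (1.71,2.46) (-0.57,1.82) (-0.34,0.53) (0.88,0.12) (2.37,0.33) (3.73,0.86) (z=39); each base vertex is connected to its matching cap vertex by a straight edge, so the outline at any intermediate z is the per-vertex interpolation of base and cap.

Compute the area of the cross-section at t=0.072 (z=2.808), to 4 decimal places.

Area at t=0.072: 24.8072

Cross-section at t=0.072: each vertex is (1-t)·p0[i] + t·p1[i].
  v1: (1-0.072)·(-0.22,2.97) + 0.072·(1.71,2.46) = (-0.0810,2.9333)
  v2: (1-0.072)·(-2.8,0.56) + 0.072·(-0.57,1.82) = (-2.6394,0.6507)
  v3: (1-0.072)·(-3.96,-1.53) + 0.072·(-0.34,0.53) = (-3.6994,-1.3817)
  v4: (1-0.072)·(-2,-2.68) + 0.072·(0.88,0.12) = (-1.7926,-2.4784)
  v5: (1-0.072)·(1.53,-2.71) + 0.072·(2.37,0.33) = (1.5905,-2.4911)
  v6: (1-0.072)·(4.14,-1.05) + 0.072·(3.73,0.86) = (4.1105,-0.9125)
Shoelace sum Σ(x_i·y_{i+1} − x_{i+1}·y_i):
  i=1: -0.0810·0.6507 − -2.6394·2.9333 = +7.6895 (running +7.6895)
  i=2: -2.6394·-1.3817 − -3.6994·0.6507 = +6.0541 (running +13.7436)
  i=3: -3.6994·-2.4784 − -1.7926·-1.3817 = +6.6916 (running +20.4352)
  i=4: -1.7926·-2.4911 − 1.5905·-2.4784 = +8.4075 (running +28.8428)
  i=5: 1.5905·-0.9125 − 4.1105·-2.4911 = +8.7884 (running +37.6312)
  i=6: 4.1105·2.9333 − -0.0810·-0.9125 = +11.9832 (running +49.6144)
Area = |Σ|/2 = |49.6144|/2 = 24.8072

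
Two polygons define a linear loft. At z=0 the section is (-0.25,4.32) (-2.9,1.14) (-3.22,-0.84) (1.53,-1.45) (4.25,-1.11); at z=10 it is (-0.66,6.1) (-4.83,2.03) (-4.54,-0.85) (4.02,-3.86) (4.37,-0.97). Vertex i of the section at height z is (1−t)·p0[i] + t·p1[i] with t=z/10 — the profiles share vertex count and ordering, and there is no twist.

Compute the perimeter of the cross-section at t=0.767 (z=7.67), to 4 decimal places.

Cross-section at t=0.767: each vertex is (1-t)·p0[i] + t·p1[i].
  v1: (1-0.767)·(-0.25,4.32) + 0.767·(-0.66,6.1) = (-0.5645,5.6853)
  v2: (1-0.767)·(-2.9,1.14) + 0.767·(-4.83,2.03) = (-4.3803,1.8226)
  v3: (1-0.767)·(-3.22,-0.84) + 0.767·(-4.54,-0.85) = (-4.2324,-0.8477)
  v4: (1-0.767)·(1.53,-1.45) + 0.767·(4.02,-3.86) = (3.4398,-3.2985)
  v5: (1-0.767)·(4.25,-1.11) + 0.767·(4.37,-0.97) = (4.3420,-1.0026)
Perimeter = Σ |v_{i+1} − v_i|:
  edge 1→2: √(-3.8158² + -3.8626²) = 5.4296 (running 5.4296)
  edge 2→3: √(0.1479² + -2.6703²) = 2.6744 (running 8.1040)
  edge 3→4: √(7.6723² + -2.4508²) = 8.0542 (running 16.1582)
  edge 4→5: √(0.9022² + 2.2958²) = 2.4668 (running 18.6250)
  edge 5→1: √(-4.9065² + 6.6879²) = 8.2947 (running 26.9196)
Perimeter = 26.9196

Perimeter at t=0.767: 26.9196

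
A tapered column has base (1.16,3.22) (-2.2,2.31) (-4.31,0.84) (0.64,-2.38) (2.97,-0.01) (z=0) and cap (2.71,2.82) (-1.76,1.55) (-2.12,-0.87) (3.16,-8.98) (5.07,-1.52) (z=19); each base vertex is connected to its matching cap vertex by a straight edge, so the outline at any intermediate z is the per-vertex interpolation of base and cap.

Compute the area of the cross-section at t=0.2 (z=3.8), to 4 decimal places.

Cross-section at t=0.2: each vertex is (1-t)·p0[i] + t·p1[i].
  v1: (1-0.2)·(1.16,3.22) + 0.2·(2.71,2.82) = (1.4700,3.1400)
  v2: (1-0.2)·(-2.2,2.31) + 0.2·(-1.76,1.55) = (-2.1120,2.1580)
  v3: (1-0.2)·(-4.31,0.84) + 0.2·(-2.12,-0.87) = (-3.8720,0.4980)
  v4: (1-0.2)·(0.64,-2.38) + 0.2·(3.16,-8.98) = (1.1440,-3.7000)
  v5: (1-0.2)·(2.97,-0.01) + 0.2·(5.07,-1.52) = (3.3900,-0.3120)
Shoelace sum Σ(x_i·y_{i+1} − x_{i+1}·y_i):
  i=1: 1.4700·2.1580 − -2.1120·3.1400 = +9.8039 (running +9.8039)
  i=2: -2.1120·0.4980 − -3.8720·2.1580 = +7.3040 (running +17.1079)
  i=3: -3.8720·-3.7000 − 1.1440·0.4980 = +13.7567 (running +30.8646)
  i=4: 1.1440·-0.3120 − 3.3900·-3.7000 = +12.1861 (running +43.0507)
  i=5: 3.3900·3.1400 − 1.4700·-0.3120 = +11.1032 (running +54.1539)
Area = |Σ|/2 = |54.1539|/2 = 27.0770

Area at t=0.2: 27.0770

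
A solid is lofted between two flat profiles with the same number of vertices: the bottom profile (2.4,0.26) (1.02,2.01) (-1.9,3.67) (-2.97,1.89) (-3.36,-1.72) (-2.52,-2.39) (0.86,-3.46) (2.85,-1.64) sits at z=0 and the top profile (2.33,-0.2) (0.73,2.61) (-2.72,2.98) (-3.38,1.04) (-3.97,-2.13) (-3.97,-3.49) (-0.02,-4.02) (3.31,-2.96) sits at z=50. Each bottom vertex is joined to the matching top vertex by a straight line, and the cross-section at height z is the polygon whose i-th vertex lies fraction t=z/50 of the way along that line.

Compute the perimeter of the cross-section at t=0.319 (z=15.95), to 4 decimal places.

Cross-section at t=0.319: each vertex is (1-t)·p0[i] + t·p1[i].
  v1: (1-0.319)·(2.4,0.26) + 0.319·(2.33,-0.2) = (2.3777,0.1133)
  v2: (1-0.319)·(1.02,2.01) + 0.319·(0.73,2.61) = (0.9275,2.2014)
  v3: (1-0.319)·(-1.9,3.67) + 0.319·(-2.72,2.98) = (-2.1616,3.4499)
  v4: (1-0.319)·(-2.97,1.89) + 0.319·(-3.38,1.04) = (-3.1008,1.6189)
  v5: (1-0.319)·(-3.36,-1.72) + 0.319·(-3.97,-2.13) = (-3.5546,-1.8508)
  v6: (1-0.319)·(-2.52,-2.39) + 0.319·(-3.97,-3.49) = (-2.9826,-2.7409)
  v7: (1-0.319)·(0.86,-3.46) + 0.319·(-0.02,-4.02) = (0.5793,-3.6386)
  v8: (1-0.319)·(2.85,-1.64) + 0.319·(3.31,-2.96) = (2.9967,-2.0611)
Perimeter = Σ |v_{i+1} − v_i|:
  edge 1→2: √(-1.4502² + 2.0881²) = 2.5423 (running 2.5423)
  edge 2→3: √(-3.0891² + 1.2485²) = 3.3318 (running 5.8741)
  edge 3→4: √(-0.9392² + -1.8310²) = 2.0579 (running 7.9320)
  edge 4→5: √(-0.4538² + -3.4696²) = 3.4992 (running 11.4312)
  edge 5→6: √(0.5720² + -0.8901²) = 1.0581 (running 12.4893)
  edge 6→7: √(3.5618² + -0.8977²) = 3.6732 (running 16.1625)
  edge 7→8: √(2.4175² + 1.5776²) = 2.8867 (running 19.0492)
  edge 8→1: √(-0.6191² + 2.1743²) = 2.2608 (running 21.3099)
Perimeter = 21.3099

Perimeter at t=0.319: 21.3099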